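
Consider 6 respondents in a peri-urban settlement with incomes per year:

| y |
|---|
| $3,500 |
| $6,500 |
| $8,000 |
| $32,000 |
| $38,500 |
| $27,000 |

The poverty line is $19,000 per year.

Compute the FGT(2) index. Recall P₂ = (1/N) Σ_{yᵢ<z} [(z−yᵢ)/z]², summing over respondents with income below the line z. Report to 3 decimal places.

Below z: $3,500, $6,500, $8,000 (q = 3 of N = 6).
Gap ratios (z−y)/z: (19000−3500)/19000 = 0.8158; (19000−6500)/19000 = 0.6579; (19000−8000)/19000 = 0.5789.
Squared: 0.6655; 0.4328; 0.3352.
Sum = 1.433518; P₂ = 1.433518 / 6 = 0.239.

0.239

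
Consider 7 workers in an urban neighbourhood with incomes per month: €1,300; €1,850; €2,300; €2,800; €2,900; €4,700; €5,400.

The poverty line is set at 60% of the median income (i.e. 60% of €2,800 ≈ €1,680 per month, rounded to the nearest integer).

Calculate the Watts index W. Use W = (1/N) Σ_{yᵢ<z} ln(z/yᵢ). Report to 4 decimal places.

0.0366

Incomes under z: €1,300 (q = 1 of N = 7).
ln(z/y) terms: ln(1680/1300) = 0.2564.
W = 0.256430 / 7 = 0.0366.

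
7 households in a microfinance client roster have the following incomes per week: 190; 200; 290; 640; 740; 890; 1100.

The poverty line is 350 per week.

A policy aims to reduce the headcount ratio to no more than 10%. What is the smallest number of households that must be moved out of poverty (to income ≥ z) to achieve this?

3 of the 7 households are poor, so H = 3/7 = 0.429.
A headcount ratio of at most 10% allows at most ⌊0.10 × 7⌋ = 0 poor households.
So at least 3 − 0 = 3 must be lifted.

3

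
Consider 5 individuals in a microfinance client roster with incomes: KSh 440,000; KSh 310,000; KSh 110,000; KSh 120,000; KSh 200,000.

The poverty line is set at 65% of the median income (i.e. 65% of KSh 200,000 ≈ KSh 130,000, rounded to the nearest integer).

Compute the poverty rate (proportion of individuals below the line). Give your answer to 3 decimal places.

0.400

2 of the 5 individuals have income below KSh 130,000.
H = 2/5 = 0.400.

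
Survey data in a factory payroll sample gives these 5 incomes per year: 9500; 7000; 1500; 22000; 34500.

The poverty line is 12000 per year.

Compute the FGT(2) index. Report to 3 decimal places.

Poor units: 1500, 7000, 9500 (q = 3 of N = 5).
Normalized shortfalls: (12000−1500)/12000 = 0.8750; (12000−7000)/12000 = 0.4167; (12000−9500)/12000 = 0.2083.
Squared: 0.7656; 0.1736; 0.0434.
Sum = 0.982639; P₂ = 0.982639 / 5 = 0.197.

0.197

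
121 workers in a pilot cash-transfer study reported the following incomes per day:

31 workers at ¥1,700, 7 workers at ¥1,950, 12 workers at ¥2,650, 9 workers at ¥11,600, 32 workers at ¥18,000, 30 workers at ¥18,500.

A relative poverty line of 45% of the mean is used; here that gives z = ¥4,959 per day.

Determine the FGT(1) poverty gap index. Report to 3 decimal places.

Incomes under z: 31×¥1,700, 7×¥1,950, 12×¥2,650 (q = 50 of N = 121).
Shortfall ratios: (4959−1700)/4959 = 0.6572 (×31); (4959−1950)/4959 = 0.6068 (×7); (4959−2650)/4959 = 0.4656 (×12).
Σ = 30.207703. Dividing by the full population N = 121 gives P₁ = 0.250.

0.250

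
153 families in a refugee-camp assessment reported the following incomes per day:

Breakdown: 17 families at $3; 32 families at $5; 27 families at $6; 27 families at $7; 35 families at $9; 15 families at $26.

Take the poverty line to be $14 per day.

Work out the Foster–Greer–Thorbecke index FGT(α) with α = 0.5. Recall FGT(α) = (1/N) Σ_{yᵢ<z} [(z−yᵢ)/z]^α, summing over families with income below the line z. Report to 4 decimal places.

0.6611

Incomes under z: 17×$3, 32×$5, 27×$6, 27×$7, 35×$9 (q = 138 of N = 153).
Shortfall ratios: (14−3)/14 = 0.7857 (×17); (14−5)/14 = 0.6429 (×32); (14−6)/14 = 0.5714 (×27); (14−7)/14 = 0.5000 (×27); (14−9)/14 = 0.3571 (×35).
Raised to α = 0.5: 0.88641 (×17); 0.80178 (×32); 0.75593 (×27); 0.70711 (×27); 0.59761 (×35).
Sum = 101.144434; FGT(0.5) = 101.144434 / 153 = 0.6611.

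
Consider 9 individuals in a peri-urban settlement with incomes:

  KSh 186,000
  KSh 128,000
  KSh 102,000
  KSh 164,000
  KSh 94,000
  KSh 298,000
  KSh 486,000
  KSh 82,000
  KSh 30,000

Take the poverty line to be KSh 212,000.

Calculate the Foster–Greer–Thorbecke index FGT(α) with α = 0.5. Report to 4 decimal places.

Poor units: KSh 30,000, KSh 82,000, KSh 94,000, KSh 102,000, KSh 128,000, KSh 164,000, KSh 186,000 (q = 7 of N = 9).
Relative gaps: (212000−30000)/212000 = 0.8585; (212000−82000)/212000 = 0.6132; (212000−94000)/212000 = 0.5566; (212000−102000)/212000 = 0.5189; (212000−128000)/212000 = 0.3962; (212000−164000)/212000 = 0.2264; (212000−186000)/212000 = 0.1226.
Raised to α = 0.5: 0.92655; 0.78308; 0.74606; 0.72032; 0.62947; 0.47583; 0.35020.
Sum = 4.631505; FGT(0.5) = 4.631505 / 9 = 0.5146.

0.5146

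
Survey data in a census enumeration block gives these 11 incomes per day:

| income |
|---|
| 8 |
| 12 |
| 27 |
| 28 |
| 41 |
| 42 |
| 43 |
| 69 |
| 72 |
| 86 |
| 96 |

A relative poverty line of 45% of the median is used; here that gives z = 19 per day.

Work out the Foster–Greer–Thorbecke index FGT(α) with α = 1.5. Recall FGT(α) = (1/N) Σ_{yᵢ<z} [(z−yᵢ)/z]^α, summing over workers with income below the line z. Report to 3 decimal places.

0.060

Poor units: 8, 12 (q = 2 of N = 11).
Shortfall ratios: (19−8)/19 = 0.5789; (19−12)/19 = 0.3684.
Raised to α = 1.5: 0.44051; 0.22362.
Sum = 0.664136; FGT(1.5) = 0.664136 / 11 = 0.060.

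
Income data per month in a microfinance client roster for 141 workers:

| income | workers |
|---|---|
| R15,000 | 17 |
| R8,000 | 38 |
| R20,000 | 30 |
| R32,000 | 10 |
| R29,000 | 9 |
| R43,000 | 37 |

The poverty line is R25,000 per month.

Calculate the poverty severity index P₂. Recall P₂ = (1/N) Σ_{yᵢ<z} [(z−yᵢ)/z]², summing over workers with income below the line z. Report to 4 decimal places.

Below the line: 38×R8,000, 17×R15,000, 30×R20,000 (q = 85 of N = 141).
Shortfall ratios: (25000−8000)/25000 = 0.6800 (×38); (25000−15000)/25000 = 0.4000 (×17); (25000−20000)/25000 = 0.2000 (×30).
Squared: 0.4624 (×38); 0.1600 (×17); 0.0400 (×30).
Sum = 21.491200; P₂ = 21.491200 / 141 = 0.1524.

0.1524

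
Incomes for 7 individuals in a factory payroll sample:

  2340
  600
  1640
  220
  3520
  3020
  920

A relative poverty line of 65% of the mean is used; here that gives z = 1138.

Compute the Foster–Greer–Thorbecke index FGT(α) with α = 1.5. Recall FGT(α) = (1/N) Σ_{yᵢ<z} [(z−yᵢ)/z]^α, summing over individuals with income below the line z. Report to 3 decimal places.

Poor units: 220, 600, 920 (q = 3 of N = 7).
Normalized shortfalls: (1138−220)/1138 = 0.8067; (1138−600)/1138 = 0.4728; (1138−920)/1138 = 0.1916.
Raised to α = 1.5: 0.72452; 0.32506; 0.08384.
Sum = 1.133422; FGT(1.5) = 1.133422 / 7 = 0.162.

0.162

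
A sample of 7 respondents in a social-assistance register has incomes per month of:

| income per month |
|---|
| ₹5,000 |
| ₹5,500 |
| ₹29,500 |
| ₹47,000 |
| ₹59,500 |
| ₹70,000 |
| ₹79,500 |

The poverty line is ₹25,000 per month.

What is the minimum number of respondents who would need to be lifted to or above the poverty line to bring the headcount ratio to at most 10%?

2

2 of the 7 respondents are poor, so H = 2/7 = 0.286.
A headcount ratio of at most 10% allows at most ⌊0.10 × 7⌋ = 0 poor respondents.
So at least 2 − 0 = 2 must be lifted.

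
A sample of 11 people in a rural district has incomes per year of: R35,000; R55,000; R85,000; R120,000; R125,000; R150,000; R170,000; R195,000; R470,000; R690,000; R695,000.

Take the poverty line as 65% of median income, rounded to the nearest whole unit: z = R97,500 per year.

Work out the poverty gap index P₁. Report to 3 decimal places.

Below z: R35,000, R55,000, R85,000 (q = 3 of N = 11).
Relative gaps: (97500−35000)/97500 = 0.6410; (97500−55000)/97500 = 0.4359; (97500−85000)/97500 = 0.1282.
Σ = 1.205128. Dividing by the full population N = 11 gives P₁ = 0.110.

0.110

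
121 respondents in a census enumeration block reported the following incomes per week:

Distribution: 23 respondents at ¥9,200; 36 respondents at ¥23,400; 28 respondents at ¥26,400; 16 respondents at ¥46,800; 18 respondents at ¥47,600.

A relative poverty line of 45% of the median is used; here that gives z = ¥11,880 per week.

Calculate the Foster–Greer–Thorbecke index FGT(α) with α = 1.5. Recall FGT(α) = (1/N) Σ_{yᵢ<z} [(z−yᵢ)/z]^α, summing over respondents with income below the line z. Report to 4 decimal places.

Below the line: 23×¥9,200 (q = 23 of N = 121).
Gap ratios (z−y)/z: (11880−9200)/11880 = 0.2256 (×23).
Raised to α = 1.5: 0.10715 (×23).
Sum = 2.464367; FGT(1.5) = 2.464367 / 121 = 0.0204.

0.0204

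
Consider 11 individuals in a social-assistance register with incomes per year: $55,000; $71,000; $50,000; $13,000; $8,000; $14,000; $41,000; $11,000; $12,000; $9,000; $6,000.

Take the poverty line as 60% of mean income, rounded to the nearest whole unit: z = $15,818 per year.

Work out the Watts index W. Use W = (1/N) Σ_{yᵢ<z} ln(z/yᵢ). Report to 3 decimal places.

Incomes under z: $6,000, $8,000, $9,000, $11,000, $12,000, $13,000, $14,000 (q = 7 of N = 11).
Log shortfalls: ln(15818/6000) = 0.9694; ln(15818/8000) = 0.6817; ln(15818/9000) = 0.5639; ln(15818/11000) = 0.3633; ln(15818/12000) = 0.2762; ln(15818/13000) = 0.1962; ln(15818/14000) = 0.1221.
W = 3.172806 / 11 = 0.288.

0.288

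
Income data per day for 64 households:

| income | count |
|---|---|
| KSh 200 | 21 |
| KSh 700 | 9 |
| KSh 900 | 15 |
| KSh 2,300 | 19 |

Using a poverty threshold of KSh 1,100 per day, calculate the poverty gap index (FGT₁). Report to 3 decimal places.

0.362

Below z: 21×KSh 200, 9×KSh 700, 15×KSh 900 (q = 45 of N = 64).
Gap ratios (z−y)/z: (1100−200)/1100 = 0.8182 (×21); (1100−700)/1100 = 0.3636 (×9); (1100−900)/1100 = 0.1818 (×15).
Sum of shortfalls = 23.181818; P₁ averages over all N: 23.181818 / 64 = 0.362.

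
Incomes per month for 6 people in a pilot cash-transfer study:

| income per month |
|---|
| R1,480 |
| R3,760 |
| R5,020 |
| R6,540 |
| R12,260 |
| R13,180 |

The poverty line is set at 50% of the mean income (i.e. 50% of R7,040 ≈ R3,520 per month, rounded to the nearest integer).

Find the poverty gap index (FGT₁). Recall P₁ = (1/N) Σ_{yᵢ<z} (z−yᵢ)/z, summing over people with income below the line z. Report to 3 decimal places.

0.097

Below the line: R1,480 (q = 1 of N = 6).
Relative gaps: (3520−1480)/3520 = 0.5795.
Sum of shortfalls = 0.579545; P₁ averages over all N: 0.579545 / 6 = 0.097.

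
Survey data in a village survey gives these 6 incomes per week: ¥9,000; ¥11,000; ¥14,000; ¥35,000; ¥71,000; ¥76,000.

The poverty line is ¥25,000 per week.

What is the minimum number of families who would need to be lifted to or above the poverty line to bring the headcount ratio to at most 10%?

3

Currently q = 3 of N = 6 are below the line (H = 0.500).
A headcount ratio of at most 10% allows at most ⌊0.10 × 6⌋ = 0 poor families.
So at least 3 − 0 = 3 must be lifted.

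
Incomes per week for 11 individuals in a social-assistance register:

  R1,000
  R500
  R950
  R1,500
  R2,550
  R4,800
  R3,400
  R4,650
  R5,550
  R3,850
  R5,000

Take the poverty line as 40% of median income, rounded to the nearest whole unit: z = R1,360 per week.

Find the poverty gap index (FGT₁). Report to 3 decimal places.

Below z: R500, R950, R1,000 (q = 3 of N = 11).
Shortfall ratios: (1360−500)/1360 = 0.6324; (1360−950)/1360 = 0.3015; (1360−1000)/1360 = 0.2647.
Σ = 1.198529. Dividing by the full population N = 11 gives P₁ = 0.109.

0.109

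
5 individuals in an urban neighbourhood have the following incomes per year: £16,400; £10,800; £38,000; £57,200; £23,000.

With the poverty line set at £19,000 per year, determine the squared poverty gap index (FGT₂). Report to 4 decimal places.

Below the line: £10,800, £16,400 (q = 2 of N = 5).
Shortfall ratios: (19000−10800)/19000 = 0.4316; (19000−16400)/19000 = 0.1368.
Squared: 0.1863; 0.0187.
Sum = 0.204986; P₂ = 0.204986 / 5 = 0.0410.

0.0410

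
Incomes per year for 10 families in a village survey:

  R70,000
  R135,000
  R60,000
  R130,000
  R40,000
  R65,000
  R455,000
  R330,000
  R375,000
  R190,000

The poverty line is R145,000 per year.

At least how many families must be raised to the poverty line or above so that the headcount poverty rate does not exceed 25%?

6 of the 10 families are poor, so H = 6/10 = 0.600.
A headcount ratio of at most 25% allows at most ⌊0.25 × 10⌋ = 2 poor families.
So at least 6 − 2 = 4 must be lifted.

4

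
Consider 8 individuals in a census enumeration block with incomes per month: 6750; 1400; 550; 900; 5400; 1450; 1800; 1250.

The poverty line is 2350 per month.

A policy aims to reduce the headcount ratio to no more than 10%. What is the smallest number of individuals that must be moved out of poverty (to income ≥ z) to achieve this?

6

6 of the 8 individuals are poor, so H = 6/8 = 0.750.
A headcount ratio of at most 10% allows at most ⌊0.10 × 8⌋ = 0 poor individuals.
So at least 6 − 0 = 6 must be lifted.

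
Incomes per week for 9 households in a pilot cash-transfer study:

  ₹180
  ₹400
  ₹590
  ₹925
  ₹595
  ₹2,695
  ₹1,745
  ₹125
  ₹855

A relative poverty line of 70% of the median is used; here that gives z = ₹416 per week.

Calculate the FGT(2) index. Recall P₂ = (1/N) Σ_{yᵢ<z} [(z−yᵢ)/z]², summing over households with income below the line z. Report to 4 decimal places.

0.0903

Incomes under z: ₹125, ₹180, ₹400 (q = 3 of N = 9).
Shortfall ratios: (416−125)/416 = 0.6995; (416−180)/416 = 0.5673; (416−400)/416 = 0.0385.
Squared: 0.4893; 0.3218; 0.0015.
Sum = 0.812644; P₂ = 0.812644 / 9 = 0.0903.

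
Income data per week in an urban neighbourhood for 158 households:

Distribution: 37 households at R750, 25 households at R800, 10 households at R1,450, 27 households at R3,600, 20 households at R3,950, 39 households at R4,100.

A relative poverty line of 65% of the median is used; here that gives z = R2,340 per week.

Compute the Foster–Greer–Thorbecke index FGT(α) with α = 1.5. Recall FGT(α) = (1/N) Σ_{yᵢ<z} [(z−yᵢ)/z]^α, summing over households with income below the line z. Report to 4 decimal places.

Poor units: 37×R750, 25×R800, 10×R1,450 (q = 72 of N = 158).
Relative gaps: (2340−750)/2340 = 0.6795 (×37); (2340−800)/2340 = 0.6581 (×25); (2340−1450)/2340 = 0.3803 (×10).
Raised to α = 1.5: 0.56011 (×37); 0.53390 (×25); 0.23456 (×10).
Sum = 36.417061; FGT(1.5) = 36.417061 / 158 = 0.2305.

0.2305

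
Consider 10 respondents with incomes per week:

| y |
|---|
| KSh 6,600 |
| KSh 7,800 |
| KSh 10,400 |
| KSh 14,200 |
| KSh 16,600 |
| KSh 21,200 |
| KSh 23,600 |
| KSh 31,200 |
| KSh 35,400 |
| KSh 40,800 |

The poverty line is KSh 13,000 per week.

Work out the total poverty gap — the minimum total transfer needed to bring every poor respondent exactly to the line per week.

KSh 14,200

Poor units: KSh 6,600, KSh 7,800, KSh 10,400 (q = 3 of N = 10).
Individual gaps: 13000−6600 = 6400; 13000−7800 = 5200; 13000−10400 = 2600.
Aggregate gap = KSh 14,200.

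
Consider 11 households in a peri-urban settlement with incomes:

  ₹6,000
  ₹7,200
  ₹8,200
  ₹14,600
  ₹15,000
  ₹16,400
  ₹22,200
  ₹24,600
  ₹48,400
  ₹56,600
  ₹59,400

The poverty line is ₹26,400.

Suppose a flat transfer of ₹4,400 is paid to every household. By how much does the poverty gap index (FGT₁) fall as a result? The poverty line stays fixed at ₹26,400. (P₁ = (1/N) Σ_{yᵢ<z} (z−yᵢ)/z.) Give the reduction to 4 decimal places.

0.1116

Before: below the line — ₹6,000, ₹7,200, ₹8,200, ₹14,600, ₹15,000, ₹16,400, ₹22,200, ₹24,600; poverty gap index (FGT₁) = 0.334022.
After the ₹4,400 transfer: below the line — ₹10,400, ₹11,600, ₹12,600, ₹19,000, ₹19,400, ₹20,800; poverty gap index (FGT₁) = 0.222452.
Reduction = 0.334022 − 0.222452 = 0.1116.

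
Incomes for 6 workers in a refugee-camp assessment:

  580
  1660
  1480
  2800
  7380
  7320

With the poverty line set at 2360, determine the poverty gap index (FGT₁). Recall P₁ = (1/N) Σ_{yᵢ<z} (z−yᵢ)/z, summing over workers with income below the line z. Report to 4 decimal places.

Poor units: 580, 1480, 1660 (q = 3 of N = 6).
Relative gaps: (2360−580)/2360 = 0.7542; (2360−1480)/2360 = 0.3729; (2360−1660)/2360 = 0.2966.
Sum of shortfalls = 1.423729; P₁ averages over all N: 1.423729 / 6 = 0.2373.

0.2373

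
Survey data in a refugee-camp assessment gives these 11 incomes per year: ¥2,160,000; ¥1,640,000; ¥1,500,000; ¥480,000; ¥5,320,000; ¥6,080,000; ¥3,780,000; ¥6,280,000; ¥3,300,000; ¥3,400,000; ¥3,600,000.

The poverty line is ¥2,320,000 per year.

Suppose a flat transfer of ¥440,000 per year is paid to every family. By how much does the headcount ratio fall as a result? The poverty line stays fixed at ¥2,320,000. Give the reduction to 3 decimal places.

0.091

Before: below the line — ¥480,000, ¥1,500,000, ¥1,640,000, ¥2,160,000; headcount ratio = 0.36364.
After the ¥440,000 transfer: below the line — ¥920,000, ¥1,940,000, ¥2,080,000; headcount ratio = 0.27273.
Reduction = 0.36364 − 0.27273 = 0.091.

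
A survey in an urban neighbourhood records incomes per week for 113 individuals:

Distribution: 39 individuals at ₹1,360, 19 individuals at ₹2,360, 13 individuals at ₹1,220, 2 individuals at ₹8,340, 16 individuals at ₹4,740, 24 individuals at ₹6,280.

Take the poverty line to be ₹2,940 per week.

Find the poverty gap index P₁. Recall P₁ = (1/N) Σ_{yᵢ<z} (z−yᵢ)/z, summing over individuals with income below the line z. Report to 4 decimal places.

0.2860

Below the line: 13×₹1,220, 39×₹1,360, 19×₹2,360 (q = 71 of N = 113).
Gap ratios (z−y)/z: (2940−1220)/2940 = 0.5850 (×13); (2940−1360)/2940 = 0.5374 (×39); (2940−2360)/2940 = 0.1973 (×19).
Sum of shortfalls = 32.312925; P₁ averages over all N: 32.312925 / 113 = 0.2860.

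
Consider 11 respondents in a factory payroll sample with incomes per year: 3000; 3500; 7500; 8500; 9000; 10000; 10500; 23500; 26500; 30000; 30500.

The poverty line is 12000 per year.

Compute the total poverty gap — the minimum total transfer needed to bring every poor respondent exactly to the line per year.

Poor units: 3000, 3500, 7500, 8500, 9000, 10000, 10500 (q = 7 of N = 11).
Individual gaps: 12000−3000 = 9000; 12000−3500 = 8500; 12000−7500 = 4500; 12000−8500 = 3500; 12000−9000 = 3000; 12000−10000 = 2000; 12000−10500 = 1500.
Aggregate gap = 32000.

32000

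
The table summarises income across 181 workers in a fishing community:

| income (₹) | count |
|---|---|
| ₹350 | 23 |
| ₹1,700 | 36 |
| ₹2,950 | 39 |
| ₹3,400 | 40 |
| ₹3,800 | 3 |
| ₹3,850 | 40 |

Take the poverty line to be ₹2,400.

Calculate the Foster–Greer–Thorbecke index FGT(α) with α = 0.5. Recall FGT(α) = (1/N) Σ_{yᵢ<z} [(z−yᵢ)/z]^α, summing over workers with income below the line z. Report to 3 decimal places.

0.225

Incomes under z: 23×₹350, 36×₹1,700 (q = 59 of N = 181).
Normalized shortfalls: (2400−350)/2400 = 0.8542 (×23); (2400−1700)/2400 = 0.2917 (×36).
Raised to α = 0.5: 0.92421 (×23); 0.54006 (×36).
Sum = 40.699084; FGT(0.5) = 40.699084 / 181 = 0.225.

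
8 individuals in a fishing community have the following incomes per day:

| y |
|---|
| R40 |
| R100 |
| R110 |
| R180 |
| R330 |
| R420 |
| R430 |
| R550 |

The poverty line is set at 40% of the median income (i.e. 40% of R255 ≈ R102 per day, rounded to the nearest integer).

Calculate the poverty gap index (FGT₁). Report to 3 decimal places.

Incomes under z: R40, R100 (q = 2 of N = 8).
Normalized shortfalls: (102−40)/102 = 0.6078; (102−100)/102 = 0.0196.
Σ = 0.627451. Dividing by the full population N = 8 gives P₁ = 0.078.

0.078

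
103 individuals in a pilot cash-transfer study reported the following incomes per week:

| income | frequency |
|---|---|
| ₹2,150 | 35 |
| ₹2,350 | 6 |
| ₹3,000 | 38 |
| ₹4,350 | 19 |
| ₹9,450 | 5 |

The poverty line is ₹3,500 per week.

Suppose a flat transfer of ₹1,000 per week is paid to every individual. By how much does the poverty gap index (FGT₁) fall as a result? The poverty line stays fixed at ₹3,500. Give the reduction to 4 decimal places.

Before: below the line — 35×₹2,150, 6×₹2,350, 38×₹3,000; poverty gap index (FGT₁) = 0.202913.
After the ₹1,000 transfer: below the line — 35×₹3,150, 6×₹3,350; poverty gap index (FGT₁) = 0.036477.
Reduction = 0.202913 − 0.036477 = 0.1664.

0.1664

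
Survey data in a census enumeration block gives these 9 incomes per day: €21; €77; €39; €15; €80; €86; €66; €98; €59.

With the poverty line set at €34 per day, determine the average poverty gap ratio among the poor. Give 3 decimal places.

Poor units: €15, €21 (q = 2 of N = 9).
Shortfall ratios (z−y)/z: 0.5588, 0.3824; sum = 0.941176.
I averages over the q = 2 poor units only: 0.941176 / 2 = 0.471.

0.471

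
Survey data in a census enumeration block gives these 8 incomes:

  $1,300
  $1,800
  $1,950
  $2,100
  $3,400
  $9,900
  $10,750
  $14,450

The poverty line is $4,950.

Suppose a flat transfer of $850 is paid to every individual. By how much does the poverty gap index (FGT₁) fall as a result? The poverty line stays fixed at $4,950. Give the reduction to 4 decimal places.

Before: below the line — $1,300, $1,800, $1,950, $2,100, $3,400; poverty gap index (FGT₁) = 0.358586.
After the $850 transfer: below the line — $2,150, $2,650, $2,800, $2,950, $4,250; poverty gap index (FGT₁) = 0.251263.
Reduction = 0.358586 − 0.251263 = 0.1073.

0.1073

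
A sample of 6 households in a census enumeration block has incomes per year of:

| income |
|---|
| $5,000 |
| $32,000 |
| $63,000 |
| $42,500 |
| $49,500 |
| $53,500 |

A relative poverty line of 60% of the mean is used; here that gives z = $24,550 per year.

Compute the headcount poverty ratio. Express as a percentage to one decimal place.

1 of the 6 households have income below $24,550.
H = 1/6 = 16.7%.

16.7%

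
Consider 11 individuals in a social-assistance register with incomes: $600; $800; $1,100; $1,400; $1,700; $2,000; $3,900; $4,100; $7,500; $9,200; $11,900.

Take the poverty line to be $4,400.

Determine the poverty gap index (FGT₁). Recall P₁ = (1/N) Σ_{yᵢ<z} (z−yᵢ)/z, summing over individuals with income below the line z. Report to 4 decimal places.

0.4050

Poor units: $600, $800, $1,100, $1,400, $1,700, $2,000, $3,900, $4,100 (q = 8 of N = 11).
Normalized shortfalls: (4400−600)/4400 = 0.8636; (4400−800)/4400 = 0.8182; (4400−1100)/4400 = 0.7500; (4400−1400)/4400 = 0.6818; (4400−1700)/4400 = 0.6136; (4400−2000)/4400 = 0.5455; (4400−3900)/4400 = 0.1136; (4400−4100)/4400 = 0.0682.
Σ = 4.454545. Dividing by the full population N = 11 gives P₁ = 0.4050.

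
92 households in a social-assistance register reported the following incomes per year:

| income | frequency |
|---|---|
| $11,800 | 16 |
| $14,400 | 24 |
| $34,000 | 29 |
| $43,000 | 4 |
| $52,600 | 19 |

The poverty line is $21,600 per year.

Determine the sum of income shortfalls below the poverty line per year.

Below z: 16×$11,800, 24×$14,400 (q = 40 of N = 92).
Individual gaps: 16×(21600−11800) = 156800; 24×(21600−14400) = 172800.
Aggregate gap = $329,600.

$329,600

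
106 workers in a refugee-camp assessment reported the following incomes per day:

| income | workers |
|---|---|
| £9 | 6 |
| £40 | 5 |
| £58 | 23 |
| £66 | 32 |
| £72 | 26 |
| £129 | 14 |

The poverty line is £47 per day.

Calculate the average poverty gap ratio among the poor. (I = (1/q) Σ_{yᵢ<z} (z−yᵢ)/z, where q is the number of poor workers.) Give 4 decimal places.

0.5087

Below the line: 6×£9, 5×£40 (q = 11 of N = 106).
Relative gaps: 0.8085 (×6), 0.1489 (×5); sum = 5.595745.
I averages over the q = 11 poor units only: 5.595745 / 11 = 0.5087.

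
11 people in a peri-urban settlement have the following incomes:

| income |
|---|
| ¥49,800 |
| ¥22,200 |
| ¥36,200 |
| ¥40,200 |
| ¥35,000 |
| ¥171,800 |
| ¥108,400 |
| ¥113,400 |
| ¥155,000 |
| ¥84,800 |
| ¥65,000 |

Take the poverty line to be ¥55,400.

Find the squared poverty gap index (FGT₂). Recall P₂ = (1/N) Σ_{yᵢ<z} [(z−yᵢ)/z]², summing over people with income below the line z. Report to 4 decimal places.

Poor units: ¥22,200, ¥35,000, ¥36,200, ¥40,200, ¥49,800 (q = 5 of N = 11).
Shortfall ratios: (55400−22200)/55400 = 0.5993; (55400−35000)/55400 = 0.3682; (55400−36200)/55400 = 0.3466; (55400−40200)/55400 = 0.2744; (55400−49800)/55400 = 0.1011.
Squared: 0.3591; 0.1356; 0.1201; 0.0753; 0.0102.
Sum = 0.700335; P₂ = 0.700335 / 11 = 0.0637.

0.0637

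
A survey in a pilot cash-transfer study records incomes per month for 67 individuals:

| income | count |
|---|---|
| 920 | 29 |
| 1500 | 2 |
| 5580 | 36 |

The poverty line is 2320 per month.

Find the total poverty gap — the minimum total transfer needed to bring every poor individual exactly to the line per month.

42240

Poor units: 29×920, 2×1500 (q = 31 of N = 67).
Individual gaps: 29×(2320−920) = 40600; 2×(2320−1500) = 1640.
Aggregate gap = 42240.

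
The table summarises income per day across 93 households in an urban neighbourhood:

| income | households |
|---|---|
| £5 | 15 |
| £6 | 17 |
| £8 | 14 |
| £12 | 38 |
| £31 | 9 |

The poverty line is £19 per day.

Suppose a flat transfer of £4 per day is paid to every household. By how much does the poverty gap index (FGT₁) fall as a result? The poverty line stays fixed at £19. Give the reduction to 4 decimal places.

0.1902

Before: below the line — 15×£5, 17×£6, 14×£8, 38×£12; poverty gap index (FGT₁) = 0.481607.
After the £4 transfer: below the line — 15×£9, 17×£10, 14×£12, 38×£16; poverty gap index (FGT₁) = 0.291454.
Reduction = 0.481607 − 0.291454 = 0.1902.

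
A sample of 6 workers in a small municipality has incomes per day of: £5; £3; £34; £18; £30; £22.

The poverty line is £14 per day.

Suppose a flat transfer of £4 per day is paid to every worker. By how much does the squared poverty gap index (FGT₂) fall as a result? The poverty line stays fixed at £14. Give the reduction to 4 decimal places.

0.1088

Before: below the line — £3, £5; squared poverty gap index (FGT₂) = 0.171769.
After the £4 transfer: below the line — £7, £9; squared poverty gap index (FGT₂) = 0.062925.
Reduction = 0.171769 − 0.062925 = 0.1088.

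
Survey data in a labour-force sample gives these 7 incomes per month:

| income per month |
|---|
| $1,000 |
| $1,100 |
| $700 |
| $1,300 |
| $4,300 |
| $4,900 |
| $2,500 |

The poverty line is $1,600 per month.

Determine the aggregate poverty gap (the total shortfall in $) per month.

Incomes under z: $700, $1,000, $1,100, $1,300 (q = 4 of N = 7).
Individual gaps: 1600−700 = 900; 1600−1000 = 600; 1600−1100 = 500; 1600−1300 = 300.
Aggregate gap = $2,300.

$2,300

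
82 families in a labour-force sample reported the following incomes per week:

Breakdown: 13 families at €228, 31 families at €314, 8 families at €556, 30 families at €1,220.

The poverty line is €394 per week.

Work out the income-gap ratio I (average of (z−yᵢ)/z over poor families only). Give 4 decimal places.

Poor units: 13×€228, 31×€314 (q = 44 of N = 82).
Relative gaps: 0.4213 (×13), 0.2030 (×31); sum = 11.771574.
The income-gap ratio divides by q (the poor only): 11.771574 / 44 = 0.2675.

0.2675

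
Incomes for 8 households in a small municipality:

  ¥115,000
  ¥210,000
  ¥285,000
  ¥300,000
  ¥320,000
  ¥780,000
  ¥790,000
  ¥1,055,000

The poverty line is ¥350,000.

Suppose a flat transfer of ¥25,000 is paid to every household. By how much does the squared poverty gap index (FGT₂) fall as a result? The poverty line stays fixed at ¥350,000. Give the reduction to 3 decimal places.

0.023

Before: below the line — ¥115,000, ¥210,000, ¥285,000, ¥300,000, ¥320,000; squared poverty gap index (FGT₂) = 0.08413.
After the ¥25,000 transfer: below the line — ¥140,000, ¥235,000, ¥310,000, ¥325,000, ¥345,000; squared poverty gap index (FGT₂) = 0.06079.
Reduction = 0.08413 − 0.06079 = 0.023.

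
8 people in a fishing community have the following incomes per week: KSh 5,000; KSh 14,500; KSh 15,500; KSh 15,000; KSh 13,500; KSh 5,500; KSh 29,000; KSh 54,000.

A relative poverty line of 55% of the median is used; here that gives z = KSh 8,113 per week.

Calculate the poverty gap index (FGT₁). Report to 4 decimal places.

Below z: KSh 5,000, KSh 5,500 (q = 2 of N = 8).
Shortfall ratios: (8113−5000)/8113 = 0.3837; (8113−5500)/8113 = 0.3221.
Sum of shortfalls = 0.705781; P₁ averages over all N: 0.705781 / 8 = 0.0882.

0.0882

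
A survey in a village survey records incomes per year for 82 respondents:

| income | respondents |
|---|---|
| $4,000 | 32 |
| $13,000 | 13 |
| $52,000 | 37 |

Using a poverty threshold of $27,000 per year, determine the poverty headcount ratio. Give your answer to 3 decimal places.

45 of the 82 respondents have income below $27,000.
H = 45/82 = 0.549.

0.549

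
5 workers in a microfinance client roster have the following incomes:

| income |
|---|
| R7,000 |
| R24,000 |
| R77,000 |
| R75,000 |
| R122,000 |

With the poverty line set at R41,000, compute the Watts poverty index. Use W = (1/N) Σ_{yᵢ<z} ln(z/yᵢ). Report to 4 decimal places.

Incomes under z: R7,000, R24,000 (q = 2 of N = 5).
Log shortfalls: ln(41000/7000) = 1.7677; ln(41000/24000) = 0.5355.
W = 2.303180 / 5 = 0.4606.

0.4606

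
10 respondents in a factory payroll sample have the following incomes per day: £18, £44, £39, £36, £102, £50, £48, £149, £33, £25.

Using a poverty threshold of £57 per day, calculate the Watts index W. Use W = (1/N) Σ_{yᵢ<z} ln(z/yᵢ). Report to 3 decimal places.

0.392

Incomes under z: £18, £25, £33, £36, £39, £44, £48, £50 (q = 8 of N = 10).
Log shortfalls: ln(57/18) = 1.1527; ln(57/25) = 0.8242; ln(57/33) = 0.5465; ln(57/36) = 0.4595; ln(57/39) = 0.3795; ln(57/44) = 0.2589; ln(57/48) = 0.1719; ln(57/50) = 0.1310.
W = 3.924161 / 10 = 0.392.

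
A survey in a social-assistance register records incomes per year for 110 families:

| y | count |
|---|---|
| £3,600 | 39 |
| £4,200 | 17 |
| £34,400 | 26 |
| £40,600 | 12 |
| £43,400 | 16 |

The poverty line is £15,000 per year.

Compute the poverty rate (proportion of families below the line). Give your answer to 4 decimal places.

56 of the 110 families have income below £15,000.
H = 56/110 = 0.5091.

0.5091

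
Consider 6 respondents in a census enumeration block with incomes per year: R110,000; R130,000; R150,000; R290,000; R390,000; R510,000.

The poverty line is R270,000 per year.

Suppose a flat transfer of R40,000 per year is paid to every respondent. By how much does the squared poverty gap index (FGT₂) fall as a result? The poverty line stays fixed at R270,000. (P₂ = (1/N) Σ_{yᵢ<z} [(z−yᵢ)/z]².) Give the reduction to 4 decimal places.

0.0658

Before: below the line — R110,000, R130,000, R150,000; squared poverty gap index (FGT₂) = 0.136260.
After the R40,000 transfer: below the line — R150,000, R170,000, R190,000; squared poverty gap index (FGT₂) = 0.070416.
Reduction = 0.136260 − 0.070416 = 0.0658.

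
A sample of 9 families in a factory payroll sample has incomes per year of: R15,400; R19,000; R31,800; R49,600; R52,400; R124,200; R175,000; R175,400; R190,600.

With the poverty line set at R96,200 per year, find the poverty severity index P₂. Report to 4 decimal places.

0.2488

Incomes under z: R15,400, R19,000, R31,800, R49,600, R52,400 (q = 5 of N = 9).
Relative gaps: (96200−15400)/96200 = 0.8399; (96200−19000)/96200 = 0.8025; (96200−31800)/96200 = 0.6694; (96200−49600)/96200 = 0.4844; (96200−52400)/96200 = 0.4553.
Squared: 0.7055; 0.6440; 0.4481; 0.2347; 0.2073.
Sum = 2.239556; P₂ = 2.239556 / 9 = 0.2488.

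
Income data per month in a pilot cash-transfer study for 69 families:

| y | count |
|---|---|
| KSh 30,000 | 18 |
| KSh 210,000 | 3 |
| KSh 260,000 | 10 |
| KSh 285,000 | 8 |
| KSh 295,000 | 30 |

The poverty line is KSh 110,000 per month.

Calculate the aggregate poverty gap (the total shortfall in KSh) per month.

Poor units: 18×KSh 30,000 (q = 18 of N = 69).
Individual gaps: 18×(110000−30000) = 1440000.
Aggregate gap = KSh 1,440,000.

KSh 1,440,000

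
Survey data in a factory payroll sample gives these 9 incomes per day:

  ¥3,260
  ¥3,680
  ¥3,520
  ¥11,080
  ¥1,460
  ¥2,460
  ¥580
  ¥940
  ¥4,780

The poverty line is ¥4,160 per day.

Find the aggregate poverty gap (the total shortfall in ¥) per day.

¥13,220

Poor units: ¥580, ¥940, ¥1,460, ¥2,460, ¥3,260, ¥3,520, ¥3,680 (q = 7 of N = 9).
Individual gaps: 4160−580 = 3580; 4160−940 = 3220; 4160−1460 = 2700; 4160−2460 = 1700; 4160−3260 = 900; 4160−3520 = 640; 4160−3680 = 480.
Aggregate gap = ¥13,220.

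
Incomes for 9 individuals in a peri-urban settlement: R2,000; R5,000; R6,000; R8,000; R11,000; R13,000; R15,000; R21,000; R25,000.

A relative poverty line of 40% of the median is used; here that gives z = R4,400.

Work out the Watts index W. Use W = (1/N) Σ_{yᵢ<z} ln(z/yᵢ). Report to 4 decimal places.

Below z: R2,000 (q = 1 of N = 9).
ln(z/y) terms: ln(4400/2000) = 0.7885.
W = 0.788457 / 9 = 0.0876.

0.0876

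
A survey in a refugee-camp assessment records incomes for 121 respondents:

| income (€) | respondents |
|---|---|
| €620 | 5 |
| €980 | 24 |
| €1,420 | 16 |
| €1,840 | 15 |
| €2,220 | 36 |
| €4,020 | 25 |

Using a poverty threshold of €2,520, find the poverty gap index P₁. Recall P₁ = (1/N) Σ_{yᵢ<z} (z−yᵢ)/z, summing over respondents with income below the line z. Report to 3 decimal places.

Poor units: 5×€620, 24×€980, 16×€1,420, 15×€1,840, 36×€2,220 (q = 96 of N = 121).
Gap ratios (z−y)/z: (2520−620)/2520 = 0.7540 (×5); (2520−980)/2520 = 0.6111 (×24); (2520−1420)/2520 = 0.4365 (×16); (2520−1840)/2520 = 0.2698 (×15); (2520−2220)/2520 = 0.1190 (×36).
Σ = 33.753968. Dividing by the full population N = 121 gives P₁ = 0.279.

0.279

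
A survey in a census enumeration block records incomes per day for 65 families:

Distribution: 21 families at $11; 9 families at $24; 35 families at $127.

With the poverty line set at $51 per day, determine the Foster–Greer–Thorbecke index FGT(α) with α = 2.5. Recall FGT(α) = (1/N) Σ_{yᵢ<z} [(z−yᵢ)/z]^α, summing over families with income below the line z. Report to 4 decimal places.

Incomes under z: 21×$11, 9×$24 (q = 30 of N = 65).
Normalized shortfalls: (51−11)/51 = 0.7843 (×21); (51−24)/51 = 0.5294 (×9).
Raised to α = 2.5: 0.54478 (×21); 0.20393 (×9).
Sum = 13.275851; FGT(2.5) = 13.275851 / 65 = 0.2042.

0.2042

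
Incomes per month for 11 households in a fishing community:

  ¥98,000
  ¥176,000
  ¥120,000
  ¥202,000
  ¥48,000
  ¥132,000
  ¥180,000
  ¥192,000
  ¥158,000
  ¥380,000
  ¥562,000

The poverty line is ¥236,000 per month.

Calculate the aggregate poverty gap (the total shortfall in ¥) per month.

¥818,000

Below z: ¥48,000, ¥98,000, ¥120,000, ¥132,000, ¥158,000, ¥176,000, ¥180,000, ¥192,000, ¥202,000 (q = 9 of N = 11).
Individual gaps: 236000−48000 = 188000; 236000−98000 = 138000; 236000−120000 = 116000; 236000−132000 = 104000; 236000−158000 = 78000; 236000−176000 = 60000; 236000−180000 = 56000; 236000−192000 = 44000; 236000−202000 = 34000.
Aggregate gap = ¥818,000.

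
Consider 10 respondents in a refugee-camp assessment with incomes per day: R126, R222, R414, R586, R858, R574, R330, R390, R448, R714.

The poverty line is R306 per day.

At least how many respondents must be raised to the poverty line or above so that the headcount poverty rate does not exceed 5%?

2

2 of the 10 respondents are poor, so H = 2/10 = 0.200.
A headcount ratio of at most 5% allows at most ⌊0.05 × 10⌋ = 0 poor respondents.
So at least 2 − 0 = 2 must be lifted.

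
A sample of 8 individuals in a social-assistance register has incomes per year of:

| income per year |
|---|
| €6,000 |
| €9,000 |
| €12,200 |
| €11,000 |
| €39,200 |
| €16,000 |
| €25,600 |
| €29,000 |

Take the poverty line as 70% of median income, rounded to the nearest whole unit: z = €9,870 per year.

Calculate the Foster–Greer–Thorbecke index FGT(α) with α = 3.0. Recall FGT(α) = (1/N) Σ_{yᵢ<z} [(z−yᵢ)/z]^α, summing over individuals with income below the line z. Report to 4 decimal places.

0.0076

Below the line: €6,000, €9,000 (q = 2 of N = 8).
Normalized shortfalls: (9870−6000)/9870 = 0.3921; (9870−9000)/9870 = 0.0881.
Raised to α = 3.0: 0.06028; 0.00068.
Sum = 0.060966; FGT(3.0) = 0.060966 / 8 = 0.0076.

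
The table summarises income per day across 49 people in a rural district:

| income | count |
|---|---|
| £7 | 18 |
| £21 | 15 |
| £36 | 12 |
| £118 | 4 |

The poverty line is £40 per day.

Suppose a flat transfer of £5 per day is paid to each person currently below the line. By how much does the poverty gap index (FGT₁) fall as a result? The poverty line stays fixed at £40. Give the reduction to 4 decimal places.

0.1087

Before: below the line — 18×£7, 15×£21, 12×£36; poverty gap index (FGT₁) = 0.472959.
After the £5 transfer: below the line — 18×£12, 15×£26; poverty gap index (FGT₁) = 0.364286.
Reduction = 0.472959 − 0.364286 = 0.1087.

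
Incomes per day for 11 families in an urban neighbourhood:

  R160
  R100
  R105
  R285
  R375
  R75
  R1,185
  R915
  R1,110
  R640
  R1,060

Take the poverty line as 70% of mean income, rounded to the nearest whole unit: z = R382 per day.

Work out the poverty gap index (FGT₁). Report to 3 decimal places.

Below z: R75, R100, R105, R160, R285, R375 (q = 6 of N = 11).
Gap ratios (z−y)/z: (382−75)/382 = 0.8037; (382−100)/382 = 0.7382; (382−105)/382 = 0.7251; (382−160)/382 = 0.5812; (382−285)/382 = 0.2539; (382−375)/382 = 0.0183.
Σ = 3.120419. Dividing by the full population N = 11 gives P₁ = 0.284.

0.284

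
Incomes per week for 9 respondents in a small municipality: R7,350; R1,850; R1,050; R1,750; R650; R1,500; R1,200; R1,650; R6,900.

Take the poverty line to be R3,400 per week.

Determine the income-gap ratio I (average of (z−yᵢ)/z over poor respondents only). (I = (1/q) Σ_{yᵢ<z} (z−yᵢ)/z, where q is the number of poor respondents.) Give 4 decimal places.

Incomes under z: R650, R1,050, R1,200, R1,500, R1,650, R1,750, R1,850 (q = 7 of N = 9).
Shortfall ratios (z−y)/z: 0.8088, 0.6912, 0.6471, 0.5588, 0.5147, 0.4853, 0.4559; sum = 4.161765.
The income-gap ratio divides by q (the poor only): 4.161765 / 7 = 0.5945.

0.5945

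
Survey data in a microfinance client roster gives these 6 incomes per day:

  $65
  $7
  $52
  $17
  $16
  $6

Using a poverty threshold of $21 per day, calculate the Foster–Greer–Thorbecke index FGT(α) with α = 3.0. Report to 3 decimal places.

Incomes under z: $6, $7, $16, $17 (q = 4 of N = 6).
Shortfall ratios: (21−6)/21 = 0.7143; (21−7)/21 = 0.6667; (21−16)/21 = 0.2381; (21−17)/21 = 0.1905.
Raised to α = 3.0: 0.36443; 0.29630; 0.01350; 0.00691.
Sum = 0.681136; FGT(3.0) = 0.681136 / 6 = 0.114.

0.114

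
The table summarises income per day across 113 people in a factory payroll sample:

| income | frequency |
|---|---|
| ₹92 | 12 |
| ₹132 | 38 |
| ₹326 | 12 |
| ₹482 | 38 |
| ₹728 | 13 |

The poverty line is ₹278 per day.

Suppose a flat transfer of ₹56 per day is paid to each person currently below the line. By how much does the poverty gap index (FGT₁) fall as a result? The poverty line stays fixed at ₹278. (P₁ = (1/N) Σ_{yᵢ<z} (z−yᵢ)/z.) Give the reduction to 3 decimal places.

Before: below the line — 12×₹92, 38×₹132; poverty gap index (FGT₁) = 0.24766.
After the ₹56 transfer: below the line — 12×₹148, 38×₹188; poverty gap index (FGT₁) = 0.15853.
Reduction = 0.24766 − 0.15853 = 0.089.

0.089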